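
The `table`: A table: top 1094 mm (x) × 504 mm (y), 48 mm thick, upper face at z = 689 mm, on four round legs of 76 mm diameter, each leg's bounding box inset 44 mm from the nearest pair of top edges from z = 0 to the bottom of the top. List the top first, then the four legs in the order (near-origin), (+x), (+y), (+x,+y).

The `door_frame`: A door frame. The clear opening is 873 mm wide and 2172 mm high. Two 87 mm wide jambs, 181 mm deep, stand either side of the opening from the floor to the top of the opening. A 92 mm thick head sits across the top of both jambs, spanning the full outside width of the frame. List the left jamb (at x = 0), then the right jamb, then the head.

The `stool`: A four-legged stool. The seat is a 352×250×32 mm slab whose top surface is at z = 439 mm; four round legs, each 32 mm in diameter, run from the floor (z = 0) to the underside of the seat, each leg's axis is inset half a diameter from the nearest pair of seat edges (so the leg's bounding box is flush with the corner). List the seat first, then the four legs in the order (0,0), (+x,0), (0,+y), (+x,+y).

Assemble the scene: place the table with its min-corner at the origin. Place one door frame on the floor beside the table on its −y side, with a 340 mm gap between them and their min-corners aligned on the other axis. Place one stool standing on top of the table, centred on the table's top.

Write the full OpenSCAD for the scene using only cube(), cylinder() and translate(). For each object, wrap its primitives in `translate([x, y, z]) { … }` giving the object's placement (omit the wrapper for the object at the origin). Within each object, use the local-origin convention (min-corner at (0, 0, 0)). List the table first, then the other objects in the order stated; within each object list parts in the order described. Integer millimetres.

translate([0, 0, 641]) cube([1094, 504, 48]);
translate([82, 82, 0]) cylinder(h = 641, r = 38);
translate([1012, 82, 0]) cylinder(h = 641, r = 38);
translate([82, 422, 0]) cylinder(h = 641, r = 38);
translate([1012, 422, 0]) cylinder(h = 641, r = 38);
translate([0, -521, 0]) {
  cube([87, 181, 2172]);
  translate([960, 0, 0]) cube([87, 181, 2172]);
  translate([0, 0, 2172]) cube([1047, 181, 92]);
}
translate([371, 127, 689]) {
  translate([0, 0, 407]) cube([352, 250, 32]);
  translate([16, 16, 0]) cylinder(h = 407, r = 16);
  translate([336, 16, 0]) cylinder(h = 407, r = 16);
  translate([16, 234, 0]) cylinder(h = 407, r = 16);
  translate([336, 234, 0]) cylinder(h = 407, r = 16);
}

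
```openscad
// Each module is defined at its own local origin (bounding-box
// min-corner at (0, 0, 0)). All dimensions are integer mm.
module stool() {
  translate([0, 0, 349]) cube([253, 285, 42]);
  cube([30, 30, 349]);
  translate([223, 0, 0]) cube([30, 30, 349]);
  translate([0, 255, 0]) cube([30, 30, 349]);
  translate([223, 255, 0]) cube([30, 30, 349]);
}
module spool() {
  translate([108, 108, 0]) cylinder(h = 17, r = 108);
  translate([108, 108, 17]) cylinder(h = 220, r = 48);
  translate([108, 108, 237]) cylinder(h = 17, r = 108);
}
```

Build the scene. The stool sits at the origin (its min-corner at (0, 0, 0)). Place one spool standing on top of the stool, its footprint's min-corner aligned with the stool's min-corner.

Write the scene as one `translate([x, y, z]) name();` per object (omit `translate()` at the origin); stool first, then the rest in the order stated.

stool();
translate([0, 0, 391]) spool();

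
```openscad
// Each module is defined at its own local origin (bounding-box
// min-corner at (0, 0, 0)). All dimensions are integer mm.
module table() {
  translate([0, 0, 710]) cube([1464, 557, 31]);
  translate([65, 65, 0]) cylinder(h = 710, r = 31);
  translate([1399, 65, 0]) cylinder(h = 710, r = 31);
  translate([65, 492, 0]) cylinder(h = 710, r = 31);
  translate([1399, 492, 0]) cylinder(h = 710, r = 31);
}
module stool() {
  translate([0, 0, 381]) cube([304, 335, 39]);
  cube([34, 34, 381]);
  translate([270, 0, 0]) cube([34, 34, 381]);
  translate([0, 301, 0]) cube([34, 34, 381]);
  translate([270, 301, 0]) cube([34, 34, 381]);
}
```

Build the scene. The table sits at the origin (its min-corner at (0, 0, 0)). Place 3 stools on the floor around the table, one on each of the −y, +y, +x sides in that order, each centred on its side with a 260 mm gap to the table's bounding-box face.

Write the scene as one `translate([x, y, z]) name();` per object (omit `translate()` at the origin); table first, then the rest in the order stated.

table();
translate([580, -595, 0]) stool();
translate([580, 817, 0]) stool();
translate([1724, 111, 0]) stool();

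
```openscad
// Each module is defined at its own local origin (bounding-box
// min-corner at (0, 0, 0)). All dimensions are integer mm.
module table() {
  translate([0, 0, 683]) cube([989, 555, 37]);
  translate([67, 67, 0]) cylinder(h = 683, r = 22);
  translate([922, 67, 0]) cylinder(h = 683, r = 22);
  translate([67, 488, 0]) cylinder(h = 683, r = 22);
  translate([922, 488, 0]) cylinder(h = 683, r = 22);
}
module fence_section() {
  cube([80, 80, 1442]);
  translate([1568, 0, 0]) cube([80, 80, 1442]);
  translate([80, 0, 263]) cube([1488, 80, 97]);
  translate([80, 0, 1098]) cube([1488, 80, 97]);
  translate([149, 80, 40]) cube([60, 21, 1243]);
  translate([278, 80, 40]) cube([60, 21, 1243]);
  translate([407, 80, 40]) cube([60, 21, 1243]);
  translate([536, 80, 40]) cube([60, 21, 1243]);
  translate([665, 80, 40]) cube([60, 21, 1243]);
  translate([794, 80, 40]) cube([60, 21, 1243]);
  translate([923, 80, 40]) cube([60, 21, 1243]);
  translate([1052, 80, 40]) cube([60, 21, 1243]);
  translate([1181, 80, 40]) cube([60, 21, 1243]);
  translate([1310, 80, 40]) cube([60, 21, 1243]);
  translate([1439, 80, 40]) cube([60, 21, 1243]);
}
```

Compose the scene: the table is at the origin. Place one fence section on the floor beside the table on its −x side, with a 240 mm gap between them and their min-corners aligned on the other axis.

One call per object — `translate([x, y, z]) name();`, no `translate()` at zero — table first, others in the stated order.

table();
translate([-1888, 0, 0]) fence_section();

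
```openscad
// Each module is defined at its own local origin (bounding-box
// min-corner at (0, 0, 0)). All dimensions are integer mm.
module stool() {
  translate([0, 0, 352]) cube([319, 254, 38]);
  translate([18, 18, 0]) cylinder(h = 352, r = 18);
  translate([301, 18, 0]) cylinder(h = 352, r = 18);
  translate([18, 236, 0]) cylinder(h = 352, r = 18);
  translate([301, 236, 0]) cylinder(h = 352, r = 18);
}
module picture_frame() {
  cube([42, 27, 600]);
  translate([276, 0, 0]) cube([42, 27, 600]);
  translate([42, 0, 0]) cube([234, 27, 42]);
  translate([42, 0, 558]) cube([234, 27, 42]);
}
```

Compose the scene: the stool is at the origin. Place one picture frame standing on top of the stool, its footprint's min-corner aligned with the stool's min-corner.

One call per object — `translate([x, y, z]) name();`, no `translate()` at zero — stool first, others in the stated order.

stool();
translate([0, 0, 390]) picture_frame();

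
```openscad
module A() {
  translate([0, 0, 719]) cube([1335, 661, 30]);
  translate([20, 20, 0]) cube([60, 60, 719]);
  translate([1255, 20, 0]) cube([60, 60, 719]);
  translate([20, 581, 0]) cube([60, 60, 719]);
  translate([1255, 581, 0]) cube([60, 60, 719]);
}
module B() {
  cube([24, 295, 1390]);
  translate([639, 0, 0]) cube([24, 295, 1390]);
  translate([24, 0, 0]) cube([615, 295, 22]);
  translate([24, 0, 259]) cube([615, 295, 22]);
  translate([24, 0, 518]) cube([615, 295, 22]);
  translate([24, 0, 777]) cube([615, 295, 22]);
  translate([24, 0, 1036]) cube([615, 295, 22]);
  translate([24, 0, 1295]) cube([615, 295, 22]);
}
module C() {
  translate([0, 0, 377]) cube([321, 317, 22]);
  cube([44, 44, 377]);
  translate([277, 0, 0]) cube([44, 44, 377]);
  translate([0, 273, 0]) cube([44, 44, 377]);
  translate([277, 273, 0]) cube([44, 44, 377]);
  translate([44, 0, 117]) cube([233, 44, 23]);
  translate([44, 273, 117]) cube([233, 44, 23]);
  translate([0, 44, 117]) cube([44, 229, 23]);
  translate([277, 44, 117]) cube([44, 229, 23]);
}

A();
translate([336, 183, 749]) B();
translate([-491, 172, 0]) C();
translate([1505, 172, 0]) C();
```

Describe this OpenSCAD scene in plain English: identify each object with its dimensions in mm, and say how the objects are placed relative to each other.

A is a rectangular dining table. The top is 1335×661×30 mm with its upper surface at z = 749 mm. It stands on four 60×60 mm square legs, each inset 20 mm from the nearest pair of top edges, running from the floor to the underside of the top.

B is a bookshelf 663 mm wide overall, 295 mm deep and 1390 mm tall. The two sides are 24 mm thick vertical panels. 6 horizontal shelves of 22 mm thickness span between the inner faces of the sides; the lowest shelf sits on the floor and shelves are stacked with a clear vertical gap of 237 mm between each pair.

C is a four-legged stool. The seat is a 321×317×22 mm slab whose top surface is at z = 399 mm; four square legs, each 44×44 mm in cross-section, run from the floor (z = 0) to the underside of the seat, each flush with a corner of the seat. Four stretchers, 44 mm wide and 23 mm tall, connect adjacent legs with their undersides at z = 117 mm, each running between the inner faces of the legs it joins and aligned with the legs' outer faces on the other axis.

The bookshelf is on top of the table, centred. Two stools sit around the table at the −x, +x sides.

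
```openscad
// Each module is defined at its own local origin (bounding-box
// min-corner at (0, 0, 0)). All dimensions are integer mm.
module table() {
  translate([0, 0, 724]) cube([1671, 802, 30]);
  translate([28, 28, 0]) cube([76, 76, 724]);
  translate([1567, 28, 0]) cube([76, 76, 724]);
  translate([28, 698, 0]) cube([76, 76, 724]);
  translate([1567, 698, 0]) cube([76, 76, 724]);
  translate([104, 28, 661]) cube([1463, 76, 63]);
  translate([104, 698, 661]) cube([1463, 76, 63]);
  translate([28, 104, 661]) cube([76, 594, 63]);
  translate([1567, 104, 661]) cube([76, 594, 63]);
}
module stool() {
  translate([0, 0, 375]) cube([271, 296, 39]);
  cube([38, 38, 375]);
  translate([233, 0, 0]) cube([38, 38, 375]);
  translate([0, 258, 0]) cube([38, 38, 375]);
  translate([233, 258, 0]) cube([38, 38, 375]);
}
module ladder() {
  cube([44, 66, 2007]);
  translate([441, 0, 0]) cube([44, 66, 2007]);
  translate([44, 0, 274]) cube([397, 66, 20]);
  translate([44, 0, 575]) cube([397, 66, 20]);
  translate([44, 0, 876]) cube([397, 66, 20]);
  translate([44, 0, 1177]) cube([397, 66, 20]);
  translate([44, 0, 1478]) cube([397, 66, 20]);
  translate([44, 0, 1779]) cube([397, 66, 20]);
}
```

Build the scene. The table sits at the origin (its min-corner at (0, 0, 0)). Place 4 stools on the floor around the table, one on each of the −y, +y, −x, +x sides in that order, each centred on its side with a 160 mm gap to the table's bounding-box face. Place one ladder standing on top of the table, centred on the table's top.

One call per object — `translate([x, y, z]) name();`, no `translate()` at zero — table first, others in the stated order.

table();
translate([700, -456, 0]) stool();
translate([700, 962, 0]) stool();
translate([-431, 253, 0]) stool();
translate([1831, 253, 0]) stool();
translate([593, 368, 754]) ladder();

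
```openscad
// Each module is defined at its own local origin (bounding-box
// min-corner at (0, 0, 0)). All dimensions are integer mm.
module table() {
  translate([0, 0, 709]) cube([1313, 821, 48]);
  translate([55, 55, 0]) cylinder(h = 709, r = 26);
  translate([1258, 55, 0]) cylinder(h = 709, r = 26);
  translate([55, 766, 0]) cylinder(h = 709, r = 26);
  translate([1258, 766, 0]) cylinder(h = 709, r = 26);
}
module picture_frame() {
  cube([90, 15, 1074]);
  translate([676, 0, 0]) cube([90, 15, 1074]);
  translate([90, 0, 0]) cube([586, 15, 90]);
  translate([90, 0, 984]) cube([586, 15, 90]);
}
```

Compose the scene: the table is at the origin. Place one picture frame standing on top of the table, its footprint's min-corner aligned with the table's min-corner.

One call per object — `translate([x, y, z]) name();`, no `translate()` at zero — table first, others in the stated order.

table();
translate([0, 0, 757]) picture_frame();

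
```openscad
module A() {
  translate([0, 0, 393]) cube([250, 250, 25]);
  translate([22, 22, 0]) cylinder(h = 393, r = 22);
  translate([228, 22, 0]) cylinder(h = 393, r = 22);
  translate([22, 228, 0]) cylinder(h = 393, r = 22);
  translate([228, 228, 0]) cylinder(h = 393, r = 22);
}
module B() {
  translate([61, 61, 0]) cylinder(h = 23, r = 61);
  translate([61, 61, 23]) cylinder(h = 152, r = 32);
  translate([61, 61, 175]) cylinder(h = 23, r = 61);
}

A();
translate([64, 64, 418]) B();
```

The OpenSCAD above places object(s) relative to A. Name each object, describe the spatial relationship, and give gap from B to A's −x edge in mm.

A is a stool. B is a spool. The spool is on top of the stool, centred. The gap from the spool to the stool's −x edge is 64 mm.

The spool's min-x is at 64; the stool's min-x is 0; gap = 64 mm.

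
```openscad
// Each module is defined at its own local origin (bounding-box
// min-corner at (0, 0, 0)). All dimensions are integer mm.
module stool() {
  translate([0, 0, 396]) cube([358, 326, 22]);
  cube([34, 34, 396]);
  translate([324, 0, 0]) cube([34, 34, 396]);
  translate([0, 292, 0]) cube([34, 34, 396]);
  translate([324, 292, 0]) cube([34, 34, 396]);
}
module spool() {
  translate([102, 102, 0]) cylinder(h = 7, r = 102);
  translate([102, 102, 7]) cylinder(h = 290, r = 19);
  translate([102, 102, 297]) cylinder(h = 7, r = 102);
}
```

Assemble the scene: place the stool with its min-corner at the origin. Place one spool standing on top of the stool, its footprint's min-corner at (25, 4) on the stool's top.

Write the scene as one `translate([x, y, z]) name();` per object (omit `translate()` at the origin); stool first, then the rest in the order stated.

stool();
translate([25, 4, 418]) spool();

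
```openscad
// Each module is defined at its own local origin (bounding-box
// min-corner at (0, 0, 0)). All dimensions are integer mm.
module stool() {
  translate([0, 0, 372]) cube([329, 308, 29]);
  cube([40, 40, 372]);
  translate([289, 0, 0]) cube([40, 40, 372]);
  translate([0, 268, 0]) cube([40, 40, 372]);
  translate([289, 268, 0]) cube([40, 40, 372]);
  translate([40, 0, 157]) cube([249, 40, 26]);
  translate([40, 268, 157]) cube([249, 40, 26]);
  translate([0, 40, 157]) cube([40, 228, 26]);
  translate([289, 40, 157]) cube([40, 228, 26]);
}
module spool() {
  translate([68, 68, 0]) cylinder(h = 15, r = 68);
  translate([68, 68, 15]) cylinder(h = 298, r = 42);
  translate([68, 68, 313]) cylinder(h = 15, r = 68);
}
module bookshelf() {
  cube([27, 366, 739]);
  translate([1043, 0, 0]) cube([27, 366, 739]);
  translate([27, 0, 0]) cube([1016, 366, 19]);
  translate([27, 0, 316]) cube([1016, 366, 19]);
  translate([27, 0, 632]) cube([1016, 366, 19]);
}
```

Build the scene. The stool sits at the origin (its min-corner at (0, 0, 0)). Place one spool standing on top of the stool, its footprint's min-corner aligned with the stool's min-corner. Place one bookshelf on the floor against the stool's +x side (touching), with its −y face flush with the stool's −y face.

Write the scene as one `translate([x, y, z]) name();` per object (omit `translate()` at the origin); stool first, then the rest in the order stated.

stool();
translate([0, 0, 401]) spool();
translate([329, 0, 0]) bookshelf();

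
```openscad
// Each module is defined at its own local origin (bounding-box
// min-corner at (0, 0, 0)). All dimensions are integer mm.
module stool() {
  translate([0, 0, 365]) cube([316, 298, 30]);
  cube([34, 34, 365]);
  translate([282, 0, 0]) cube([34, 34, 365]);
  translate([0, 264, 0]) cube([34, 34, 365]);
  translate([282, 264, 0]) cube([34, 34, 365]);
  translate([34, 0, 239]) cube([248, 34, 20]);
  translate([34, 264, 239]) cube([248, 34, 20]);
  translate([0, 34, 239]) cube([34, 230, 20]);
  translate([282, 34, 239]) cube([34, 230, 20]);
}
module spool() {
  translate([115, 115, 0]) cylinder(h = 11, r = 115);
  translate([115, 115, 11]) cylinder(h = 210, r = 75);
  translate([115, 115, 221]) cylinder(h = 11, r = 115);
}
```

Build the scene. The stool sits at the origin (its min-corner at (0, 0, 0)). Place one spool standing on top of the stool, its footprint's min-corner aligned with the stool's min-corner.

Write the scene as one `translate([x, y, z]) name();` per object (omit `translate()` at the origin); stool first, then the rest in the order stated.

stool();
translate([0, 0, 395]) spool();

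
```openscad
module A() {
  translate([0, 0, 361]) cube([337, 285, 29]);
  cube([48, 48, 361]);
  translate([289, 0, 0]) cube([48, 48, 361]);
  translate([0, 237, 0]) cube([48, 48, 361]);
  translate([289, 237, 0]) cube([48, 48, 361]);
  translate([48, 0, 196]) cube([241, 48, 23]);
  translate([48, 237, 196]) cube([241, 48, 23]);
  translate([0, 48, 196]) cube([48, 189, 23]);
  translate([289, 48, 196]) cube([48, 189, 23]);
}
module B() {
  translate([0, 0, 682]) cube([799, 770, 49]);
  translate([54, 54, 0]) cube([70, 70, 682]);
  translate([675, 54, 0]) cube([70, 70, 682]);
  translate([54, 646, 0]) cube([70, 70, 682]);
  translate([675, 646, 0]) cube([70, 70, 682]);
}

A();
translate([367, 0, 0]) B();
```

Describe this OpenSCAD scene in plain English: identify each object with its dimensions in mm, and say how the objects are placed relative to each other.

A is a simple wooden stool: a rectangular seat 337 mm (x) by 285 mm (y), 29 mm thick, top face at z = 390 mm, on four square legs, each 48×48 mm in cross-section. The legs rest on z = 0, each flush with a corner of the seat. Four stretchers, 48 mm wide and 23 mm tall, connect adjacent legs with their undersides at z = 196 mm, each running between the inner faces of the legs it joins and aligned with the legs' outer faces on the other axis.

B is a table: top 799 mm (x) × 770 mm (y), 49 mm thick, upper face at z = 731 mm, on four 70×70 mm square legs, each inset 54 mm from the nearest pair of top edges, running from z = 0 to the bottom of the top.

The table is on the floor beside the stool on its +x side.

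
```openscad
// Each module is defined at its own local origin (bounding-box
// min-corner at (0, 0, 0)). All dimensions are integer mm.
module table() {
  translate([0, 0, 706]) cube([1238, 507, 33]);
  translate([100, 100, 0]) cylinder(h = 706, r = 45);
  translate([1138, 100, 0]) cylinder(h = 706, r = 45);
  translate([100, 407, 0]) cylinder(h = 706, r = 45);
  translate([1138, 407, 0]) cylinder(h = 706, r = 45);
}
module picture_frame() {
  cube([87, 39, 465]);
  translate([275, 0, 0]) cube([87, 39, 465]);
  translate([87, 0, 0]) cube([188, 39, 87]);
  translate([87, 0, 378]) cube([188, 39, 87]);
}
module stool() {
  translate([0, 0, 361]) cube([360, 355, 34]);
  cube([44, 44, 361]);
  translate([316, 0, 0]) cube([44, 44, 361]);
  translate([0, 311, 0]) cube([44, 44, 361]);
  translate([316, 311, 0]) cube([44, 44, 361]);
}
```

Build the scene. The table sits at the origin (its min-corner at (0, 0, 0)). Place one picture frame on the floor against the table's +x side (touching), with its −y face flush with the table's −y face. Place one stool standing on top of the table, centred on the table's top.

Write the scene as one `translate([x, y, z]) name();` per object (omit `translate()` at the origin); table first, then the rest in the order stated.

table();
translate([1238, 0, 0]) picture_frame();
translate([439, 76, 739]) stool();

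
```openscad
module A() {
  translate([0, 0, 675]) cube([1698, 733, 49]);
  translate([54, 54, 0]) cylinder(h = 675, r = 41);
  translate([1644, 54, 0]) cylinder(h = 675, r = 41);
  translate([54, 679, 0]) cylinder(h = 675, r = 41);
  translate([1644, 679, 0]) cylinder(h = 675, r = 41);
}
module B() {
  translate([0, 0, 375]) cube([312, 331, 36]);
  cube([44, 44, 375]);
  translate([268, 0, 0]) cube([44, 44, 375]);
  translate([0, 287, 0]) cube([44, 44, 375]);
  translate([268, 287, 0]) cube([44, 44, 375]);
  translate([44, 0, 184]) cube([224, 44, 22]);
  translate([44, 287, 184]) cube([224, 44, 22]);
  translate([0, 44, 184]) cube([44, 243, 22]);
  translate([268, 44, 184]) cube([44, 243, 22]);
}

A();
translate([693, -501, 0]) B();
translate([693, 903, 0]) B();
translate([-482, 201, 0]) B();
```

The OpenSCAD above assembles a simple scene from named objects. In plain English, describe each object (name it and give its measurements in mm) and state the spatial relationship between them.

A is a table: top 1698 mm (x) × 733 mm (y), 49 mm thick, upper face at z = 724 mm, on four round legs of 82 mm diameter, each leg's bounding box inset 13 mm from the nearest pair of top edges, running from z = 0 to the bottom of the top.

B is a four-legged stool. The seat is a 312×331×36 mm slab whose top surface is at z = 411 mm; four square legs, each 44×44 mm in cross-section, run from the floor (z = 0) to the underside of the seat, each flush with a corner of the seat. Four stretchers, 44 mm wide and 22 mm tall, connect adjacent legs with their undersides at z = 184 mm, each running between the inner faces of the legs it joins and aligned with the legs' outer faces on the other axis.

Three stools sit around the table at the −y, +y, −x sides.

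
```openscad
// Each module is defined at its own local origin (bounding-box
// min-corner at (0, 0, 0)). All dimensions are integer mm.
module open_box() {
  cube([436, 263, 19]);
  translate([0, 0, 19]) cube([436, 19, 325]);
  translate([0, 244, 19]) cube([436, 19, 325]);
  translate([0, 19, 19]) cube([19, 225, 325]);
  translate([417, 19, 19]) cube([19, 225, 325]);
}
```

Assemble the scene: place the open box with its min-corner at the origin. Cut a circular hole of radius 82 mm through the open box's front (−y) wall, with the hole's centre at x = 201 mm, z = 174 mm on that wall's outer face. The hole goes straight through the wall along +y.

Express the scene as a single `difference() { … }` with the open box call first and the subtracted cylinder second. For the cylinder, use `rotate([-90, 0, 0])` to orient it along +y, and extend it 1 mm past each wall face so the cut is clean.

difference() {
  open_box();
  translate([201, -1, 174]) rotate([-90, 0, 0]) cylinder(h = 21, r = 82);
}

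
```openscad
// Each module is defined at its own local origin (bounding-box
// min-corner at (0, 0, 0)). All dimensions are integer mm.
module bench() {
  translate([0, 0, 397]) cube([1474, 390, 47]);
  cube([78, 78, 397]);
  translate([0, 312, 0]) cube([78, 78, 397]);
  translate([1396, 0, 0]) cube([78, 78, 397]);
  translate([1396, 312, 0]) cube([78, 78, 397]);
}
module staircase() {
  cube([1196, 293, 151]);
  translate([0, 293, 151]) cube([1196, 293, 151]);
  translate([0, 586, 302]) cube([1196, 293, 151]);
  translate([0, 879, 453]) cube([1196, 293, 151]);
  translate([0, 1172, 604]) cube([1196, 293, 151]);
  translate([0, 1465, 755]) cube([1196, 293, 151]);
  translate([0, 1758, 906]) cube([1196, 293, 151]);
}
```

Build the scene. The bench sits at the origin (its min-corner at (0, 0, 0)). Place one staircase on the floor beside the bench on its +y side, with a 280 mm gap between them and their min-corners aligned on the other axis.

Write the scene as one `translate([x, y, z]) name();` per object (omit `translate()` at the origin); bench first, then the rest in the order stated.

bench();
translate([0, 670, 0]) staircase();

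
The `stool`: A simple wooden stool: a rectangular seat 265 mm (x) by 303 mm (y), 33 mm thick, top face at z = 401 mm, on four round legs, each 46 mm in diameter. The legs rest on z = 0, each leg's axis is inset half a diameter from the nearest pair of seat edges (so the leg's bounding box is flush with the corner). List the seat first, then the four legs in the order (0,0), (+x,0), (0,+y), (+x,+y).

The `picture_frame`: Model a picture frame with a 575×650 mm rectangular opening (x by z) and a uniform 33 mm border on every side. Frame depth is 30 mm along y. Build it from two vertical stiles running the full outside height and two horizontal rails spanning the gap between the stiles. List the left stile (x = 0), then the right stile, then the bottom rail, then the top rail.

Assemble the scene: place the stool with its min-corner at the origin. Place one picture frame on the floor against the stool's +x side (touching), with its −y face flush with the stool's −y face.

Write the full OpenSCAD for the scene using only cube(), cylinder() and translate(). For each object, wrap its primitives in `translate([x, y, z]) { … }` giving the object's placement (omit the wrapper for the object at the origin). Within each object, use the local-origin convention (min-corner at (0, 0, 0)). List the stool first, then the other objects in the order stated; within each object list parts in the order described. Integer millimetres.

translate([0, 0, 368]) cube([265, 303, 33]);
translate([23, 23, 0]) cylinder(h = 368, r = 23);
translate([242, 23, 0]) cylinder(h = 368, r = 23);
translate([23, 280, 0]) cylinder(h = 368, r = 23);
translate([242, 280, 0]) cylinder(h = 368, r = 23);
translate([265, 0, 0]) {
  cube([33, 30, 716]);
  translate([608, 0, 0]) cube([33, 30, 716]);
  translate([33, 0, 0]) cube([575, 30, 33]);
  translate([33, 0, 683]) cube([575, 30, 33]);
}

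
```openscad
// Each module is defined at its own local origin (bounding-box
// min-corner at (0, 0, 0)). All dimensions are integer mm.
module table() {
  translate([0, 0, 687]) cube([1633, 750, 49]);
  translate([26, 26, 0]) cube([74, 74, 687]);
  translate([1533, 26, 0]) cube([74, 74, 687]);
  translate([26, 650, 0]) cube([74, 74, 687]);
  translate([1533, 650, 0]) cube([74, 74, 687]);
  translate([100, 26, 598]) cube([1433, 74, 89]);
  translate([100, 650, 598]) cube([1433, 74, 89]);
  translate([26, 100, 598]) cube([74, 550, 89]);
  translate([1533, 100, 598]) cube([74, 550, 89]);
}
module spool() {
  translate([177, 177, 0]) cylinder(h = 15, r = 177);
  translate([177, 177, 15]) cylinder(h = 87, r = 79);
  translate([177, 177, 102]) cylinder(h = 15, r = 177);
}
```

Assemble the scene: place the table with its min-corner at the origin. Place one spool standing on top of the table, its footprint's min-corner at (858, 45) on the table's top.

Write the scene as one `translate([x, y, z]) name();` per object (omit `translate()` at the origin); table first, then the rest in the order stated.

table();
translate([858, 45, 736]) spool();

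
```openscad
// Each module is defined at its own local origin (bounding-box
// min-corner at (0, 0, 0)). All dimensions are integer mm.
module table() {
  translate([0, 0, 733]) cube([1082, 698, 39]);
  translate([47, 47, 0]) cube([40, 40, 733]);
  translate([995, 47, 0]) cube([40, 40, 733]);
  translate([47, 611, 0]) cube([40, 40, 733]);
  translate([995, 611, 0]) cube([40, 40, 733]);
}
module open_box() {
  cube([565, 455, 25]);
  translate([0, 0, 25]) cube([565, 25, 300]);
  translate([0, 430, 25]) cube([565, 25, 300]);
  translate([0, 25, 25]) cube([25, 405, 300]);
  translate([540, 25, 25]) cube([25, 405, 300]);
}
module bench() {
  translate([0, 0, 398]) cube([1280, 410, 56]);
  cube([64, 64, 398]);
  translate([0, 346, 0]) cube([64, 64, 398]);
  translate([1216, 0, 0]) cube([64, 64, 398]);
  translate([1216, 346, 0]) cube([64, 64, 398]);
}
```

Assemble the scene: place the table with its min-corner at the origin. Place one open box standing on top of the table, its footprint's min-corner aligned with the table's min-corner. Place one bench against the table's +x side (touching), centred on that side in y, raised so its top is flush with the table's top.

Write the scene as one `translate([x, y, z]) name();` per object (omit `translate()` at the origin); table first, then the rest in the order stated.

table();
translate([0, 0, 772]) open_box();
translate([1082, 144, 318]) bench();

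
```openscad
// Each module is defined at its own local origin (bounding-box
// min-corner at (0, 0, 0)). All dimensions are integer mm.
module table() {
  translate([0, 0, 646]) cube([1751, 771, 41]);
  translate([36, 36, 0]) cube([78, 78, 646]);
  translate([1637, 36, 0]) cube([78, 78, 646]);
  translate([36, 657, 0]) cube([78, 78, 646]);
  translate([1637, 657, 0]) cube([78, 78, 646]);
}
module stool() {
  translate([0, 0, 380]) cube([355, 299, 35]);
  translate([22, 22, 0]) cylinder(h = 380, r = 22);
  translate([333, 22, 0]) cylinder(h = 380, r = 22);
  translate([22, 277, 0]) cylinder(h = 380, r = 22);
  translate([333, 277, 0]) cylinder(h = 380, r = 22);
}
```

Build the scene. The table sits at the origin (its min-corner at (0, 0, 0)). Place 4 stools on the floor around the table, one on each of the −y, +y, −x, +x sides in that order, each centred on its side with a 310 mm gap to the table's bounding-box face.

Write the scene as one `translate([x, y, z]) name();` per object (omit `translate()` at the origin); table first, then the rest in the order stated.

table();
translate([698, -609, 0]) stool();
translate([698, 1081, 0]) stool();
translate([-665, 236, 0]) stool();
translate([2061, 236, 0]) stool();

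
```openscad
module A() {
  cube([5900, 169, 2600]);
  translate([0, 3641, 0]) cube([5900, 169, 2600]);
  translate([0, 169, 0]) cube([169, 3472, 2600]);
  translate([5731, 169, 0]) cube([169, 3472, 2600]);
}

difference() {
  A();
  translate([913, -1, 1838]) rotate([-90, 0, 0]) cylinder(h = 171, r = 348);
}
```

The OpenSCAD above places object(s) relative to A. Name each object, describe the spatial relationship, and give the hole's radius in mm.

The subtracted cylinder has r = 348 mm.

A is a house frame. The house frame has a circular hole through its front wall. The hole's radius is 348 mm.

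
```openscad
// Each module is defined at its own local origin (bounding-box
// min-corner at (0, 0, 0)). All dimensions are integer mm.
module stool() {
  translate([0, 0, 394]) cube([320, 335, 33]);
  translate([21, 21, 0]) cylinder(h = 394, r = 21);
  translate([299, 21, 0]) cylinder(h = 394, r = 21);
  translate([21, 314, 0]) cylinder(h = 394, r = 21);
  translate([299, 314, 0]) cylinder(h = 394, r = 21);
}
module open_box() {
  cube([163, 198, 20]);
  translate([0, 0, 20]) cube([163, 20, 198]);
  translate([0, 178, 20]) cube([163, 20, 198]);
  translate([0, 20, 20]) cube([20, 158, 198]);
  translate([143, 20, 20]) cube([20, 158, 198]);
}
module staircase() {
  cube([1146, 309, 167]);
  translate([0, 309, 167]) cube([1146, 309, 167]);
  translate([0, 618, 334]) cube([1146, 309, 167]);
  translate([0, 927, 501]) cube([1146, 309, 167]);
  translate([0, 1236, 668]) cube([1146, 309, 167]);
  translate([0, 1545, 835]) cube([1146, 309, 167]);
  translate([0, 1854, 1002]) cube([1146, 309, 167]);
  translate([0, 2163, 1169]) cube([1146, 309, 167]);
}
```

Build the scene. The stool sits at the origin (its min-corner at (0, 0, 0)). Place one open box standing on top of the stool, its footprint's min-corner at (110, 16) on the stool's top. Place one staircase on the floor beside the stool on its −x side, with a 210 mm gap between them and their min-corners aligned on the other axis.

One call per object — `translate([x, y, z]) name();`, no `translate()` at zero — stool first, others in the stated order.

stool();
translate([110, 16, 427]) open_box();
translate([-1356, 0, 0]) staircase();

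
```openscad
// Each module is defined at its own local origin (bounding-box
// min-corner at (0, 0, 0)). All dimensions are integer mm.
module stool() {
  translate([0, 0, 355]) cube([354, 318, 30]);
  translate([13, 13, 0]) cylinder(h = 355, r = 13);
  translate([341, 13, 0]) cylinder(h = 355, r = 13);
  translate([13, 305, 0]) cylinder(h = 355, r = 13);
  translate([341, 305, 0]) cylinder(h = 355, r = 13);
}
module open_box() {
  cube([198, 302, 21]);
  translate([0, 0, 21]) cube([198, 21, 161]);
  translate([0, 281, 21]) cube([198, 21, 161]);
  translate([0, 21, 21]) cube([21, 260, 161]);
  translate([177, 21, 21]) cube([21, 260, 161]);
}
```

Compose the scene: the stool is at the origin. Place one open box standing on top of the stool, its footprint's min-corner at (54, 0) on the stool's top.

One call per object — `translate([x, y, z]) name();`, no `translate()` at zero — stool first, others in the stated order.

stool();
translate([54, 0, 385]) open_box();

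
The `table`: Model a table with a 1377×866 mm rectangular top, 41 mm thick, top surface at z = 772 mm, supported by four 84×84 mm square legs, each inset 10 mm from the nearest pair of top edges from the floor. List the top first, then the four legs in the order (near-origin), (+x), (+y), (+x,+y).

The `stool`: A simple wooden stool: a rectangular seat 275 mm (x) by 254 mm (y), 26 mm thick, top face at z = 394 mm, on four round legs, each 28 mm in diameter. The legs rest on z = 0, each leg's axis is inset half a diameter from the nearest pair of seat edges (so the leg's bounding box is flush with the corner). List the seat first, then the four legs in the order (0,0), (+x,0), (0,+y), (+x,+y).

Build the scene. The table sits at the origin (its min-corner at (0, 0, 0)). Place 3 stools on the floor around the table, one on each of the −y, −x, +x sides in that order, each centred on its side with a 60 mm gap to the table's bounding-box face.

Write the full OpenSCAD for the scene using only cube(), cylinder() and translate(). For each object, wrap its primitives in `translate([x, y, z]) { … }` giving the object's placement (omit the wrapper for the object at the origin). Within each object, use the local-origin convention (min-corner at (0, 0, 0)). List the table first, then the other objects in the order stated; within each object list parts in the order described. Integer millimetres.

translate([0, 0, 731]) cube([1377, 866, 41]);
translate([10, 10, 0]) cube([84, 84, 731]);
translate([1283, 10, 0]) cube([84, 84, 731]);
translate([10, 772, 0]) cube([84, 84, 731]);
translate([1283, 772, 0]) cube([84, 84, 731]);
translate([551, -314, 0]) {
  translate([0, 0, 368]) cube([275, 254, 26]);
  translate([14, 14, 0]) cylinder(h = 368, r = 14);
  translate([261, 14, 0]) cylinder(h = 368, r = 14);
  translate([14, 240, 0]) cylinder(h = 368, r = 14);
  translate([261, 240, 0]) cylinder(h = 368, r = 14);
}
translate([-335, 306, 0]) {
  translate([0, 0, 368]) cube([275, 254, 26]);
  translate([14, 14, 0]) cylinder(h = 368, r = 14);
  translate([261, 14, 0]) cylinder(h = 368, r = 14);
  translate([14, 240, 0]) cylinder(h = 368, r = 14);
  translate([261, 240, 0]) cylinder(h = 368, r = 14);
}
translate([1437, 306, 0]) {
  translate([0, 0, 368]) cube([275, 254, 26]);
  translate([14, 14, 0]) cylinder(h = 368, r = 14);
  translate([261, 14, 0]) cylinder(h = 368, r = 14);
  translate([14, 240, 0]) cylinder(h = 368, r = 14);
  translate([261, 240, 0]) cylinder(h = 368, r = 14);
}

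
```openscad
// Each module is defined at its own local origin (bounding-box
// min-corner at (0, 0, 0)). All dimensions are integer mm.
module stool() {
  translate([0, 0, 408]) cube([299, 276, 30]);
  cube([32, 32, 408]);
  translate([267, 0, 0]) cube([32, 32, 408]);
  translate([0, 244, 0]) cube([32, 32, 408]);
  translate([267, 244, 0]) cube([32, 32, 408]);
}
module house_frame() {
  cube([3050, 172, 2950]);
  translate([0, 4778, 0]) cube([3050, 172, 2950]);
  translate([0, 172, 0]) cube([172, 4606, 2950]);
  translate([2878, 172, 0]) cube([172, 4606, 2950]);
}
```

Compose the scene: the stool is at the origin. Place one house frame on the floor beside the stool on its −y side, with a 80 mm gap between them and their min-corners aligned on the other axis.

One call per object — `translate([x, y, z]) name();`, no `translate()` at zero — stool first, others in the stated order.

stool();
translate([0, -5030, 0]) house_frame();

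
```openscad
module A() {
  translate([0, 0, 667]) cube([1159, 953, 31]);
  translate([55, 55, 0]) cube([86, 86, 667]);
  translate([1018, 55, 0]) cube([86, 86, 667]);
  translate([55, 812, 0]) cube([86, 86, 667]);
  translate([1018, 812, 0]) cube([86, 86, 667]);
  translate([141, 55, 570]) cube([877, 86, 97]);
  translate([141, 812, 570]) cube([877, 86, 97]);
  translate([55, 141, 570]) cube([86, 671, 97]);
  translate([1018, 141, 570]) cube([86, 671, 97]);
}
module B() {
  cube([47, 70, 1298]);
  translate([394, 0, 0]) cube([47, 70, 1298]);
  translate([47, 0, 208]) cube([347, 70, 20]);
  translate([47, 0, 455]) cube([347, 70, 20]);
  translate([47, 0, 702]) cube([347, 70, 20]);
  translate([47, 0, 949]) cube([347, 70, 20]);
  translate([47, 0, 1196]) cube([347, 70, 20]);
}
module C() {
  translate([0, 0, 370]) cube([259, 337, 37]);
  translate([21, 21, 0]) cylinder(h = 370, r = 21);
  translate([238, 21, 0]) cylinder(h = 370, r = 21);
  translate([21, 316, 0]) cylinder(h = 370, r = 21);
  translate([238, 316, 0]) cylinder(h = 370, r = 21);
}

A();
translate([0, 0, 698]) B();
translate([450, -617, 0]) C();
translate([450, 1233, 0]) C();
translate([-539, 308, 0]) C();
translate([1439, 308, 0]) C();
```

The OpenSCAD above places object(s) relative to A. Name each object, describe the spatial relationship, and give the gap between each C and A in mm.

Each stool's nearest face is 280 mm from the table's bounding box.

A is a table. B is a ladder. C is a stool. The ladder is on top of the table. Four stools sit around the table at the −y, +y, −x, +x sides. The gap between each stool and the table is 280 mm.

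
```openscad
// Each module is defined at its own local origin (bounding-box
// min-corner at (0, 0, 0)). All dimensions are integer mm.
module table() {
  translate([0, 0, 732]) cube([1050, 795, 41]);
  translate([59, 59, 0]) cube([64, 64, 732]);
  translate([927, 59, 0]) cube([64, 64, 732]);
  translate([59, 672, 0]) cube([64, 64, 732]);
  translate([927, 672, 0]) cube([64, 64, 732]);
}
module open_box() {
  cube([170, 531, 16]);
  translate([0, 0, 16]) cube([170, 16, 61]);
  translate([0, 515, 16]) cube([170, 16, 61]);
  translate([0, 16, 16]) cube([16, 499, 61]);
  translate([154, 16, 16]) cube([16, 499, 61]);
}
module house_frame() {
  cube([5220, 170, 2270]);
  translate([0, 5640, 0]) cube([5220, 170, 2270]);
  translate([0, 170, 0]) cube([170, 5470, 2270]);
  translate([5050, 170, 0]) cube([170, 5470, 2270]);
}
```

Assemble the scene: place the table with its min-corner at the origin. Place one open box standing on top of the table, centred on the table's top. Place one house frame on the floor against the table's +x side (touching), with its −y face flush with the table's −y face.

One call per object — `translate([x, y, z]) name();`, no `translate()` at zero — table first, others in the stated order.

table();
translate([440, 132, 773]) open_box();
translate([1050, 0, 0]) house_frame();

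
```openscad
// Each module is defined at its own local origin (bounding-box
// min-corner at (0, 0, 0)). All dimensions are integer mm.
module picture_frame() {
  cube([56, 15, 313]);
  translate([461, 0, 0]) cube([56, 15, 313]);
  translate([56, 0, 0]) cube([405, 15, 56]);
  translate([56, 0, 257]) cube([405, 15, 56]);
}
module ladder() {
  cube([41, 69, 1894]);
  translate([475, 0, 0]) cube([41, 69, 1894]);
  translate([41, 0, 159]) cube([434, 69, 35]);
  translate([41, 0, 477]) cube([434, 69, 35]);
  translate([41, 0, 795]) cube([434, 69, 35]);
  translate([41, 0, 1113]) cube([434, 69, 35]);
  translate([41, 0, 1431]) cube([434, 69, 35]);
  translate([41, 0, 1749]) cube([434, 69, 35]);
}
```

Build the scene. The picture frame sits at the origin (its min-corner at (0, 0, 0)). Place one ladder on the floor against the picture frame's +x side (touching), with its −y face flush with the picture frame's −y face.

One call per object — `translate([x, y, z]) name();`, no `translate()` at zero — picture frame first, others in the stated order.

picture_frame();
translate([517, 0, 0]) ladder();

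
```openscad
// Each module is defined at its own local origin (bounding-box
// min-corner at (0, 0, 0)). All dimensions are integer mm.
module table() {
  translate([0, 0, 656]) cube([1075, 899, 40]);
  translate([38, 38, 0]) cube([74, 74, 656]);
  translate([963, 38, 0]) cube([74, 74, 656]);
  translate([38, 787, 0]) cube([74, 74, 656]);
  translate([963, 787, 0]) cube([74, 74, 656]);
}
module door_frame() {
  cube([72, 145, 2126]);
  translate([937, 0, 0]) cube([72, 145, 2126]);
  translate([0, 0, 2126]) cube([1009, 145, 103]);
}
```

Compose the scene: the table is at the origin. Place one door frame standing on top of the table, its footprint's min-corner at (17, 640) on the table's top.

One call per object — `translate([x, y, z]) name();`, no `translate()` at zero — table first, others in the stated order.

table();
translate([17, 640, 696]) door_frame();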